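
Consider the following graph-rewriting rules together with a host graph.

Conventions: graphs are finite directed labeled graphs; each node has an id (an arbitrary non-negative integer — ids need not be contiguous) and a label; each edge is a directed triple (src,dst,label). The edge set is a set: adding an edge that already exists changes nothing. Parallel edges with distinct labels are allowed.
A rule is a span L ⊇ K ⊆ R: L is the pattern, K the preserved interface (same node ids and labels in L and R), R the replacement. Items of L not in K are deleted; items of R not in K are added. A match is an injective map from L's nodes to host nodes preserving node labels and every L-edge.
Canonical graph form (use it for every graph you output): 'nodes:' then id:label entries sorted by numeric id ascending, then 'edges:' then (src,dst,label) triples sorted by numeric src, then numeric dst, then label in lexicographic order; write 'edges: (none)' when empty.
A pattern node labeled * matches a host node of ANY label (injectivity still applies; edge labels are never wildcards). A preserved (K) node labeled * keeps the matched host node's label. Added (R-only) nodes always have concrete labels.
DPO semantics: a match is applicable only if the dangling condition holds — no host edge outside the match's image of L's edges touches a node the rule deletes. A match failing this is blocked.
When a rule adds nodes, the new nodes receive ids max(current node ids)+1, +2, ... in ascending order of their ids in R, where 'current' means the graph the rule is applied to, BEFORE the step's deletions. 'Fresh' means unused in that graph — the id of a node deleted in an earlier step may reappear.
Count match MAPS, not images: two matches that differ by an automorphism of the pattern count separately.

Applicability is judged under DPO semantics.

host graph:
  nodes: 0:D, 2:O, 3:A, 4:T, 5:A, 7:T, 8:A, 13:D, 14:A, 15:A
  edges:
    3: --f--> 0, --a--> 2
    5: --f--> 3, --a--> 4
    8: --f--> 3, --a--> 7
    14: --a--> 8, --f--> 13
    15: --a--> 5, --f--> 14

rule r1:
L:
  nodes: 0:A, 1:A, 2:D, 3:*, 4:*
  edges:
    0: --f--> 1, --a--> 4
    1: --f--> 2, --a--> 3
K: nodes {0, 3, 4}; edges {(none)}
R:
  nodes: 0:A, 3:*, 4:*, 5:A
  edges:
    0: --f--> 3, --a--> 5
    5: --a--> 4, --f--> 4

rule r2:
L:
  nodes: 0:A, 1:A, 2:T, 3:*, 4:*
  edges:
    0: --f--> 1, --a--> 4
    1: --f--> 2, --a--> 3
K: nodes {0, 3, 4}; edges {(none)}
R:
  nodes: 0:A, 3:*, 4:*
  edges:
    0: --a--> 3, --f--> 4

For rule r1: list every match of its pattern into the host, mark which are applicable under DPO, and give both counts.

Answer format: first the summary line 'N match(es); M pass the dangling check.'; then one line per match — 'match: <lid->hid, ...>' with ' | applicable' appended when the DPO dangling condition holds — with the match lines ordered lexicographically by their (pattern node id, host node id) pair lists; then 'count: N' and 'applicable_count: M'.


3 match(es); 1 pass the dangling check.
match: 0->5, 1->3, 2->0, 3->2, 4->4
match: 0->8, 1->3, 2->0, 3->2, 4->7
match: 0->15, 1->14, 2->13, 3->8, 4->5 | applicable
count: 3
applicable_count: 1


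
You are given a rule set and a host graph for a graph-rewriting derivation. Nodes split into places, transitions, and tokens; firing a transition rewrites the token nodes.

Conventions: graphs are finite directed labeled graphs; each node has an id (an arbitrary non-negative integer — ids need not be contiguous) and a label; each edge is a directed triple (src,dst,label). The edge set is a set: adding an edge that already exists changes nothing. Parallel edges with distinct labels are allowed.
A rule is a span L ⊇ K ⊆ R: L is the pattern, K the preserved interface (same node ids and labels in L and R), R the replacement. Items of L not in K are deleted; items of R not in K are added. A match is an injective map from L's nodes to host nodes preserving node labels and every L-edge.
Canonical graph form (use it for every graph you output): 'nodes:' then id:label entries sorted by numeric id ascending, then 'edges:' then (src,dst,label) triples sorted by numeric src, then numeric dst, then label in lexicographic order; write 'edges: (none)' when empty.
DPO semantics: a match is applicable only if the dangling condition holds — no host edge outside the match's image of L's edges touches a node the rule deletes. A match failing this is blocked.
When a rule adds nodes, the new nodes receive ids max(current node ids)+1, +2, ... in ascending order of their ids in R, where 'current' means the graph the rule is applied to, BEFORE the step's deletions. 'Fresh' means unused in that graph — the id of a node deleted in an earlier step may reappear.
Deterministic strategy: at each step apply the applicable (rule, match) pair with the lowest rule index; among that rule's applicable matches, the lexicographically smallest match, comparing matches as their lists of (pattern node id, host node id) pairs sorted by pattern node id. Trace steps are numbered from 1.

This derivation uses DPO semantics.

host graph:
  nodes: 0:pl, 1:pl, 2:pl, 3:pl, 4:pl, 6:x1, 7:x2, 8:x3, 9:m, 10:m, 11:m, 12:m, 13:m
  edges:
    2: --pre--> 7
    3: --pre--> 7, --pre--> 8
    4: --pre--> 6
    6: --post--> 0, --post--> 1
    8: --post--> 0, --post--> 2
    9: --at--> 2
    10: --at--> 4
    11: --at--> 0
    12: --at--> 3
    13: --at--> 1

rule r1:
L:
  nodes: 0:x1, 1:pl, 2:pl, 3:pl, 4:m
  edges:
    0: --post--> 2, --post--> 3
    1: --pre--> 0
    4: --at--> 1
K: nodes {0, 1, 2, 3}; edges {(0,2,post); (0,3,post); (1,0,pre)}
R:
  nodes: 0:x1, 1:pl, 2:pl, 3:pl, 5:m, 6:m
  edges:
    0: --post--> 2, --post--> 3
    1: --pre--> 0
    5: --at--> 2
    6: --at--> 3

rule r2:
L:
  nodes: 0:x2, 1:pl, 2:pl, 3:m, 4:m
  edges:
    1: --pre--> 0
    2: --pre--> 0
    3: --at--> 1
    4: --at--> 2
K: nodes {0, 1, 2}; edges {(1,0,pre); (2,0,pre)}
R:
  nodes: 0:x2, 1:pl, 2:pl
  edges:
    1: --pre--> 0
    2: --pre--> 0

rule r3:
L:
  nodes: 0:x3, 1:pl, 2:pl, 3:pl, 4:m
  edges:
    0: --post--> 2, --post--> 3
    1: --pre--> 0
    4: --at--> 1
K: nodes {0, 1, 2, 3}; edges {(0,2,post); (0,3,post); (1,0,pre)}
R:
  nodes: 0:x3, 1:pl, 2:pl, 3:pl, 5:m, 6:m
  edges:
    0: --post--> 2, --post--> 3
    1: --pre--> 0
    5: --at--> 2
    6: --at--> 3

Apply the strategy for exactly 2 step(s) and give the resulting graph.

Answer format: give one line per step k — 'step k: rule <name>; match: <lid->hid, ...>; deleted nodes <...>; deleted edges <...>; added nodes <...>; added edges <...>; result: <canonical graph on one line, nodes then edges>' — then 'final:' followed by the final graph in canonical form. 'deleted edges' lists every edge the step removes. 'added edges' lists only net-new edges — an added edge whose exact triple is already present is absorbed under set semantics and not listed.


step 1: rule r1; match: 0->6, 1->4, 2->0, 3->1, 4->10; deleted nodes 10; deleted edges (10,4,at); added nodes 14, 15; added edges (14,0,at); (15,1,at); result: nodes: 0:pl, 1:pl, 2:pl, 3:pl, 4:pl, 6:x1, 7:x2, 8:x3, 9:m, 11:m, 12:m, 13:m, 14:m, 15:m edges: (2,7,pre); (3,7,pre); (3,8,pre); (4,6,pre); (6,0,post); (6,1,post); (8,0,post); (8,2,post); (9,2,at); (11,0,at); (12,3,at); (13,1,at); (14,0,at); (15,1,at)
step 2: rule r2; match: 0->7, 1->2, 2->3, 3->9, 4->12; deleted nodes 9, 12; deleted edges (9,2,at); (12,3,at); added nodes (none); added edges (none); result: nodes: 0:pl, 1:pl, 2:pl, 3:pl, 4:pl, 6:x1, 7:x2, 8:x3, 11:m, 13:m, 14:m, 15:m edges: (2,7,pre); (3,7,pre); (3,8,pre); (4,6,pre); (6,0,post); (6,1,post); (8,0,post); (8,2,post); (11,0,at); (13,1,at); (14,0,at); (15,1,at)
final:
nodes: 0:pl, 1:pl, 2:pl, 3:pl, 4:pl, 6:x1, 7:x2, 8:x3, 11:m, 13:m, 14:m, 15:m
edges: (2,7,pre); (3,7,pre); (3,8,pre); (4,6,pre); (6,0,post); (6,1,post); (8,0,post); (8,2,post); (11,0,at); (13,1,at); (14,0,at); (15,1,at)


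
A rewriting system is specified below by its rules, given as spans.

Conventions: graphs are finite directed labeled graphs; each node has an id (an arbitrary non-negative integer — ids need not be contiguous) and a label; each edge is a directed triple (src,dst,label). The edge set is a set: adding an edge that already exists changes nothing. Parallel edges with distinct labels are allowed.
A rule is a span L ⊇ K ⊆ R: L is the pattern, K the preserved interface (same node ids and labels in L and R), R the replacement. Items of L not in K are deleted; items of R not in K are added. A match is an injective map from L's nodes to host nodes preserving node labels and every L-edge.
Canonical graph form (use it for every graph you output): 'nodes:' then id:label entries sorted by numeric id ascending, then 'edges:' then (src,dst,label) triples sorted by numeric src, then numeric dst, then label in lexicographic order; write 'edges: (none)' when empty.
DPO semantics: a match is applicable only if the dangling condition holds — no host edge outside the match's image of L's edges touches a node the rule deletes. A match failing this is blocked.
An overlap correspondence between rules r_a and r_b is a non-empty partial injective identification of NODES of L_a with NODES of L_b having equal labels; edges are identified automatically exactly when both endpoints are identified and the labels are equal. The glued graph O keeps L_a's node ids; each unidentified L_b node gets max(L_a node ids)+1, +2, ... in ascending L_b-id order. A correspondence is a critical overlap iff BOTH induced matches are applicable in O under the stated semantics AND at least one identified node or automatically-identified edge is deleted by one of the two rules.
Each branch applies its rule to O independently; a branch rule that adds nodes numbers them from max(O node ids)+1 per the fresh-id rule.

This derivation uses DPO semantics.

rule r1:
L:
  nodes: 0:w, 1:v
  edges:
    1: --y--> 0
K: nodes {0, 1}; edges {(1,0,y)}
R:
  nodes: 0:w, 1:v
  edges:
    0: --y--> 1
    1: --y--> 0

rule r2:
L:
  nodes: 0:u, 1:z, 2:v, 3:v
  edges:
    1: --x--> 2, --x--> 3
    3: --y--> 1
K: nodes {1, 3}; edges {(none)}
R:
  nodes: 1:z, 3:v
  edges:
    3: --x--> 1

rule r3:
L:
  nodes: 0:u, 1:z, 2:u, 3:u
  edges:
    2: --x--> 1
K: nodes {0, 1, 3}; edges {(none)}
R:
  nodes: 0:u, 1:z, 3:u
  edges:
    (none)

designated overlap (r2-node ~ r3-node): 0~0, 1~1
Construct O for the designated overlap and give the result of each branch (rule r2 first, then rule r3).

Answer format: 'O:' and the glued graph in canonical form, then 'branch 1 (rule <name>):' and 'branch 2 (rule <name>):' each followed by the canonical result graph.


O:
nodes: 0:u, 1:z, 2:v, 3:v, 4:u, 5:u
edges: (1,2,x); (1,3,x); (3,1,y); (4,1,x)
branch 1 (rule r2):
nodes: 1:z, 3:v, 4:u, 5:u
edges: (3,1,x); (4,1,x)
branch 2 (rule r3):
nodes: 0:u, 1:z, 2:v, 3:v, 5:u
edges: (1,2,x); (1,3,x); (3,1,y)


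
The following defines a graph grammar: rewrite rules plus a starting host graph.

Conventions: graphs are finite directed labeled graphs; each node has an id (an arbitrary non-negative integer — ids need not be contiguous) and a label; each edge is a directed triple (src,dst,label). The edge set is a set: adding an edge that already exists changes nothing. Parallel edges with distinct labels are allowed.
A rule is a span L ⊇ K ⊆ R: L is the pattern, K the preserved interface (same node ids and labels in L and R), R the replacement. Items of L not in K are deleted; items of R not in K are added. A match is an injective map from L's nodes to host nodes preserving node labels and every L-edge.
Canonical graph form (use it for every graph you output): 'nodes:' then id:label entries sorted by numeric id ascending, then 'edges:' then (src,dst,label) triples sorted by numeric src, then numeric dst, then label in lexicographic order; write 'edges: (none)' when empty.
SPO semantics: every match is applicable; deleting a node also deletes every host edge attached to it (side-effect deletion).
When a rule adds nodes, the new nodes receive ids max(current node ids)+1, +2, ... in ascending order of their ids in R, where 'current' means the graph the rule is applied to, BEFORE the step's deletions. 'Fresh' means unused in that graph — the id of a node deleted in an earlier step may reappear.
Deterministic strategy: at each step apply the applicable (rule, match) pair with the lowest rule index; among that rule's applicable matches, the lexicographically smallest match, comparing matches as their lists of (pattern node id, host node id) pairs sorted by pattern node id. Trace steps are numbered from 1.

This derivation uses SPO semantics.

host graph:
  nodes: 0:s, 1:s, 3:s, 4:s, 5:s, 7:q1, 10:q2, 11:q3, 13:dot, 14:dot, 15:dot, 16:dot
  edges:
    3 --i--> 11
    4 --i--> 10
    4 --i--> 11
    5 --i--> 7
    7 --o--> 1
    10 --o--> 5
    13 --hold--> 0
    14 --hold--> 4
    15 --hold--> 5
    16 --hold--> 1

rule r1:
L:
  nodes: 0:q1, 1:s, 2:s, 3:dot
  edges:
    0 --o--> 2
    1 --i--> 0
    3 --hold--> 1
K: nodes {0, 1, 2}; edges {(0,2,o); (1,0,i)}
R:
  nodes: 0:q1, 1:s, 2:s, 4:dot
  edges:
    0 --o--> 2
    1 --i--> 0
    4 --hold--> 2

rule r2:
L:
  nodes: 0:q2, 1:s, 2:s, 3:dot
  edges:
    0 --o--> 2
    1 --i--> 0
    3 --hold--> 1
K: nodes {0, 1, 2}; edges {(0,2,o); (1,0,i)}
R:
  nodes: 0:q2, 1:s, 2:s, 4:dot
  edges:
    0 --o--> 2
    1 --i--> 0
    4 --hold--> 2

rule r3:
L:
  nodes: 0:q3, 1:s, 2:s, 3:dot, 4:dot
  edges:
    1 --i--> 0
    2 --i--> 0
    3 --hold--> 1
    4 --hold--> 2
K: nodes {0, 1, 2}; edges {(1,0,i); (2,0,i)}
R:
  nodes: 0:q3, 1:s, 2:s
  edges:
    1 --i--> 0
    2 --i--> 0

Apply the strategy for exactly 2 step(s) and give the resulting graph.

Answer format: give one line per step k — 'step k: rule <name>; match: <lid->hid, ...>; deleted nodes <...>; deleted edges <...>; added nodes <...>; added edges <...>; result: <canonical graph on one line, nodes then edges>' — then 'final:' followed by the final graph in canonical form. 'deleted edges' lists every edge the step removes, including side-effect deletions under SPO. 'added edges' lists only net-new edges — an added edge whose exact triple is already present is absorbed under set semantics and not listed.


step 1: rule r1; match: 0->7, 1->5, 2->1, 3->15; deleted nodes 15; deleted edges (15,5,hold); added nodes 17; added edges (17,1,hold); result: nodes: 0:s, 1:s, 3:s, 4:s, 5:s, 7:q1, 10:q2, 11:q3, 13:dot, 14:dot, 16:dot, 17:dot edges: (3,11,i); (4,10,i); (4,11,i); (5,7,i); (7,1,o); (10,5,o); (13,0,hold); (14,4,hold); (16,1,hold); (17,1,hold)
step 2: rule r2; match: 0->10, 1->4, 2->5, 3->14; deleted nodes 14; deleted edges (14,4,hold); added nodes 18; added edges (18,5,hold); result: nodes: 0:s, 1:s, 3:s, 4:s, 5:s, 7:q1, 10:q2, 11:q3, 13:dot, 16:dot, 17:dot, 18:dot edges: (3,11,i); (4,10,i); (4,11,i); (5,7,i); (7,1,o); (10,5,o); (13,0,hold); (16,1,hold); (17,1,hold); (18,5,hold)
final:
nodes: 0:s, 1:s, 3:s, 4:s, 5:s, 7:q1, 10:q2, 11:q3, 13:dot, 16:dot, 17:dot, 18:dot
edges: (3,11,i); (4,10,i); (4,11,i); (5,7,i); (7,1,o); (10,5,o); (13,0,hold); (16,1,hold); (17,1,hold); (18,5,hold)


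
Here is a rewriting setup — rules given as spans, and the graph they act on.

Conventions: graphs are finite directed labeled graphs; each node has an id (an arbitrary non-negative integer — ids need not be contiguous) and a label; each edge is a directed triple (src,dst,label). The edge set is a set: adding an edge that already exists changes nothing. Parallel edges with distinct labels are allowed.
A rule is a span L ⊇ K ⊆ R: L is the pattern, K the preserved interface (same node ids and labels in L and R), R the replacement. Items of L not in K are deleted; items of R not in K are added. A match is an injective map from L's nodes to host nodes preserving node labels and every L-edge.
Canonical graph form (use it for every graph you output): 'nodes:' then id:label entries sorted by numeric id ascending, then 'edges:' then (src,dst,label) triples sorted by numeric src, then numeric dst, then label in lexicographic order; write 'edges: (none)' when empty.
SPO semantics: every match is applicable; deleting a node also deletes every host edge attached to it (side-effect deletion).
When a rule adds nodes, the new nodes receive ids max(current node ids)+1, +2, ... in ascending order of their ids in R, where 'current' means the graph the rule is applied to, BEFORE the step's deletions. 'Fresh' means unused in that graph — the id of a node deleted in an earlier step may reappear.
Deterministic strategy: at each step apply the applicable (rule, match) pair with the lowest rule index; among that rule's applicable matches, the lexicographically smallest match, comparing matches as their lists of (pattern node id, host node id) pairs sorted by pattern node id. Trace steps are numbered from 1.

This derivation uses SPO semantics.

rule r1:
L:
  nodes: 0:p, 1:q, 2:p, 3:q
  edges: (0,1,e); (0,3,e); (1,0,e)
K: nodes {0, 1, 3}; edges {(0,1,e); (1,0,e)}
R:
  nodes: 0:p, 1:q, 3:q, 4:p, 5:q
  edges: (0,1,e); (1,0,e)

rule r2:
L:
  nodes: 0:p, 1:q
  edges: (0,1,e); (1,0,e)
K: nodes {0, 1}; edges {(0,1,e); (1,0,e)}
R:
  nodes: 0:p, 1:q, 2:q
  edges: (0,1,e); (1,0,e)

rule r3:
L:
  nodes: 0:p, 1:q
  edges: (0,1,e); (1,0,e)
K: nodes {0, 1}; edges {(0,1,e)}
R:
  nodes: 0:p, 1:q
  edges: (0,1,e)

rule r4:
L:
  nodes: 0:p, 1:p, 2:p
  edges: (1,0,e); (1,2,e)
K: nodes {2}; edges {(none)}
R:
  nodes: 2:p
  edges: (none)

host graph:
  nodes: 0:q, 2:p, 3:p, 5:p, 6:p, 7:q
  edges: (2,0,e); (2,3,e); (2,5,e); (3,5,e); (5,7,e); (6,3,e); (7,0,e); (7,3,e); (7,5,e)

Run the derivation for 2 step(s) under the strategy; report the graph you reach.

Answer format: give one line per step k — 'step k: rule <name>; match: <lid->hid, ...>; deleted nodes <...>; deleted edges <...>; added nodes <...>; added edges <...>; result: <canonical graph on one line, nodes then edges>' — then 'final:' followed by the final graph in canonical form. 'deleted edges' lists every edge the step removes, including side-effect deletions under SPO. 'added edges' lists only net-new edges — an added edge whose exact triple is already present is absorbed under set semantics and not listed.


step 1: rule r2; match: 0->5, 1->7; deleted nodes (none); deleted edges (none); added nodes 8; added edges (none); result: nodes: 0:q, 2:p, 3:p, 5:p, 6:p, 7:q, 8:q edges: (2,0,e); (2,3,e); (2,5,e); (3,5,e); (5,7,e); (6,3,e); (7,0,e); (7,3,e); (7,5,e)
step 2: rule r2; match: 0->5, 1->7; deleted nodes (none); deleted edges (none); added nodes 9; added edges (none); result: nodes: 0:q, 2:p, 3:p, 5:p, 6:p, 7:q, 8:q, 9:q edges: (2,0,e); (2,3,e); (2,5,e); (3,5,e); (5,7,e); (6,3,e); (7,0,e); (7,3,e); (7,5,e)
final:
nodes: 0:q, 2:p, 3:p, 5:p, 6:p, 7:q, 8:q, 9:q
edges: (2,0,e); (2,3,e); (2,5,e); (3,5,e); (5,7,e); (6,3,e); (7,0,e); (7,3,e); (7,5,e)


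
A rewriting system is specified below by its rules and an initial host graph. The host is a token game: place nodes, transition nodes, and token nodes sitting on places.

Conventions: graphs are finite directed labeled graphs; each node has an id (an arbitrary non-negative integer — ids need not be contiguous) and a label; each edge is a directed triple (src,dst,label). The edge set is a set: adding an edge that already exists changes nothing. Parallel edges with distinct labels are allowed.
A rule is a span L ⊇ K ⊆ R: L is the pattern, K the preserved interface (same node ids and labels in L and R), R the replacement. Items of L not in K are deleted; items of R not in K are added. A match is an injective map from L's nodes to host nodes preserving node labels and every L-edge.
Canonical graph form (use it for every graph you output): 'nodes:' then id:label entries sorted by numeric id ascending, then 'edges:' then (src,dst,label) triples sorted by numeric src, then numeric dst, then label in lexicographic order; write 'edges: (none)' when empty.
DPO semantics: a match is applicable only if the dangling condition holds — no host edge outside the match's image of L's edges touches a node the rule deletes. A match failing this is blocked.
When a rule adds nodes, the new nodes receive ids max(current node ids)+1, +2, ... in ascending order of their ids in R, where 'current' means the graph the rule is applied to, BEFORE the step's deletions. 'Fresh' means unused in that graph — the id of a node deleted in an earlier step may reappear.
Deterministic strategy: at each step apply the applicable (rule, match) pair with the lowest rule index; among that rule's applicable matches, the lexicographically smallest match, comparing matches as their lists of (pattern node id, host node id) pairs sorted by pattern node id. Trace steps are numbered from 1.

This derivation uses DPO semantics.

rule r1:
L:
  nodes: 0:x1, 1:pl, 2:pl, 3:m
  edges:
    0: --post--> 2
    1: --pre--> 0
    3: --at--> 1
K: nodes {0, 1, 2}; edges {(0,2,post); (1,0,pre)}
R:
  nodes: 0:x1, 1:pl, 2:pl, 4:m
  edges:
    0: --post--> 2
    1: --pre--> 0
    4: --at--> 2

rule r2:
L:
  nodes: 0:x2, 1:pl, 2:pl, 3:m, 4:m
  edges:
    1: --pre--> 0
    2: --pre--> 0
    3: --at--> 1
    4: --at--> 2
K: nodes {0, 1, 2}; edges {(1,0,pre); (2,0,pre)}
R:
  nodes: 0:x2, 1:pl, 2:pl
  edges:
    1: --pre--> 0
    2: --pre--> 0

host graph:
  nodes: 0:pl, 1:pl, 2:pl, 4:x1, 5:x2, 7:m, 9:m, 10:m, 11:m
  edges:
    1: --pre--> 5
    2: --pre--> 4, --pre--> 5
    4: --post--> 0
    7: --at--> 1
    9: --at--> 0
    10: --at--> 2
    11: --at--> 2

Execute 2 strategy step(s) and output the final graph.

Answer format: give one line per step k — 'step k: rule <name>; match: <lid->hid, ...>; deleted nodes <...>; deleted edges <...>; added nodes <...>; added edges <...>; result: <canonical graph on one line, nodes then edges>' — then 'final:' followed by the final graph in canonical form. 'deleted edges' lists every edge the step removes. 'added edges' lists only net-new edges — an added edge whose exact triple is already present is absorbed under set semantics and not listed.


step 1: rule r1; match: 0->4, 1->2, 2->0, 3->10; deleted nodes 10; deleted edges (10,2,at); added nodes 12; added edges (12,0,at); result: nodes: 0:pl, 1:pl, 2:pl, 4:x1, 5:x2, 7:m, 9:m, 11:m, 12:m edges: (1,5,pre); (2,4,pre); (2,5,pre); (4,0,post); (7,1,at); (9,0,at); (11,2,at); (12,0,at)
step 2: rule r1; match: 0->4, 1->2, 2->0, 3->11; deleted nodes 11; deleted edges (11,2,at); added nodes 13; added edges (13,0,at); result: nodes: 0:pl, 1:pl, 2:pl, 4:x1, 5:x2, 7:m, 9:m, 12:m, 13:m edges: (1,5,pre); (2,4,pre); (2,5,pre); (4,0,post); (7,1,at); (9,0,at); (12,0,at); (13,0,at)
final:
nodes: 0:pl, 1:pl, 2:pl, 4:x1, 5:x2, 7:m, 9:m, 12:m, 13:m
edges: (1,5,pre); (2,4,pre); (2,5,pre); (4,0,post); (7,1,at); (9,0,at); (12,0,at); (13,0,at)


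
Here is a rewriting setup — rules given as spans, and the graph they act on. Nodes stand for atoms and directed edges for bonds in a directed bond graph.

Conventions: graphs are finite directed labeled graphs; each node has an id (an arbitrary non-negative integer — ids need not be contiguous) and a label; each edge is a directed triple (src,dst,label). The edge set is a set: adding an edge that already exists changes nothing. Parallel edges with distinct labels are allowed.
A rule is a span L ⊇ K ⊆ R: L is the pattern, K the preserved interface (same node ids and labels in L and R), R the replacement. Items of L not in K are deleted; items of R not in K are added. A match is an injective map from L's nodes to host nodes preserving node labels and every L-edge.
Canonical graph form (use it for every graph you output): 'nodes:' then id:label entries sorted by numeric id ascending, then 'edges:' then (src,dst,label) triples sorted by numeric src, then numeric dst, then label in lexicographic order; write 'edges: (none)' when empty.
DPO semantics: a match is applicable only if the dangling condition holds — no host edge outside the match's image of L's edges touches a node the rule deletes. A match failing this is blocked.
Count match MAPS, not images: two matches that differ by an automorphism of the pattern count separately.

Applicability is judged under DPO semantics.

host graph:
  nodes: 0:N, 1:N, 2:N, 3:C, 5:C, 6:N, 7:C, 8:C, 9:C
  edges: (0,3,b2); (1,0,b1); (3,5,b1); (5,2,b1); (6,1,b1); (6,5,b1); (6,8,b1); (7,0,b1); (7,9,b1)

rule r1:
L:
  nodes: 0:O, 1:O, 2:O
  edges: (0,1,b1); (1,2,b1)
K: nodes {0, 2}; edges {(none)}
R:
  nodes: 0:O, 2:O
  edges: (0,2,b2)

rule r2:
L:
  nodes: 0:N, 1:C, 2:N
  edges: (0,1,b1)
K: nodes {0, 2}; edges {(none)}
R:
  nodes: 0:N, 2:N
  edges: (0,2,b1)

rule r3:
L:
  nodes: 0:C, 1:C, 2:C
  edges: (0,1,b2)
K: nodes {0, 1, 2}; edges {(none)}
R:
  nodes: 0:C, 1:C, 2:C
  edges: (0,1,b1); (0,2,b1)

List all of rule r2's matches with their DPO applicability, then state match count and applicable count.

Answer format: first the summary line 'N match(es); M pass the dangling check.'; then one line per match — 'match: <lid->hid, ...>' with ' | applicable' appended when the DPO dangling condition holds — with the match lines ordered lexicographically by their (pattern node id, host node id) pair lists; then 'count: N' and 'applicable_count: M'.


6 match(es); 3 pass the dangling check.
match: 0->6, 1->5, 2->0
match: 0->6, 1->5, 2->1
match: 0->6, 1->5, 2->2
match: 0->6, 1->8, 2->0 | applicable
match: 0->6, 1->8, 2->1 | applicable
match: 0->6, 1->8, 2->2 | applicable
count: 6
applicable_count: 3


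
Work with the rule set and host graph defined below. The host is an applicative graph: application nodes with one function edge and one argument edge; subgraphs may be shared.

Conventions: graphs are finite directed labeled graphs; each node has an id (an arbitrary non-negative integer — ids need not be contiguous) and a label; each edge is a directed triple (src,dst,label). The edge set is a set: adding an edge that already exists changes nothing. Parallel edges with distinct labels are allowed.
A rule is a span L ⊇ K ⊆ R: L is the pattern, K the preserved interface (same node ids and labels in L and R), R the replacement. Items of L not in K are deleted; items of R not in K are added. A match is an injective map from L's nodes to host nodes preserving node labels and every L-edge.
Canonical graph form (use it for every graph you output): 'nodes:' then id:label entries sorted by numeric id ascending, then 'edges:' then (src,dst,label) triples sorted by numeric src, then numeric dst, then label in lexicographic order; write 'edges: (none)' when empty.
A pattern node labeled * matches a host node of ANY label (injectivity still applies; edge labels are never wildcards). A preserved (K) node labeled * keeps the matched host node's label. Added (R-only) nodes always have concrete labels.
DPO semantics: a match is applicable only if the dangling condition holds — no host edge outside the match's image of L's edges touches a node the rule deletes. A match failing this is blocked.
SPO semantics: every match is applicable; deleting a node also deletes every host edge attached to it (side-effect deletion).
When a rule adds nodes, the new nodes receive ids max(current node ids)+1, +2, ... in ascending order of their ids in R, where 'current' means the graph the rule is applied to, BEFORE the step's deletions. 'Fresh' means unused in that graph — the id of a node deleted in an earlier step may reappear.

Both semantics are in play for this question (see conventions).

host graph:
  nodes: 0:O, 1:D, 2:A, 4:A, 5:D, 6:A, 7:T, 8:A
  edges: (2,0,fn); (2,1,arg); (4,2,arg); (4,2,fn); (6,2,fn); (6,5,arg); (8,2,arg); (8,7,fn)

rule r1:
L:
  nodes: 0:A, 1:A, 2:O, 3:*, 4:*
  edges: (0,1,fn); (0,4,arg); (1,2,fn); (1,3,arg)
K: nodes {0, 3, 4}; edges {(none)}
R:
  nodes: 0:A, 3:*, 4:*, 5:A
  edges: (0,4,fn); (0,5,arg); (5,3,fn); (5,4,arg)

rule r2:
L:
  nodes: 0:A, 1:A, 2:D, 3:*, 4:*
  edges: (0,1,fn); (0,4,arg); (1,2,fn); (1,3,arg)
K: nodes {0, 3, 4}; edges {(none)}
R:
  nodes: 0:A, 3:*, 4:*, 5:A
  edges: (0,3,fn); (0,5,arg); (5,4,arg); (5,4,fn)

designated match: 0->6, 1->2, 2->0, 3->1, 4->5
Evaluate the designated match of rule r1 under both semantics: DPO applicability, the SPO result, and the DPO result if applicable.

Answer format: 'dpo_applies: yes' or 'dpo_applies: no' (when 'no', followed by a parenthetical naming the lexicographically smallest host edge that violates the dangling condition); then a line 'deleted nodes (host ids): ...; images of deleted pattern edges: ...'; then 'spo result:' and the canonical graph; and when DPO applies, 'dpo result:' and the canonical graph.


dpo_applies: no
(the rule deletes node 2, which keeps host edge (4,2,arg) outside the match image — the dangling condition fails, DPO blocks; SPO proceeds and side-deletes such edges)
deleted nodes (host ids): 0, 2; images of deleted pattern edges: (2,0,fn); (2,1,arg); (6,2,fn); (6,5,arg)
spo result:
nodes: 1:D, 4:A, 5:D, 6:A, 7:T, 8:A, 9:A
edges: (6,5,fn); (6,9,arg); (8,7,fn); (9,1,fn); (9,5,arg)


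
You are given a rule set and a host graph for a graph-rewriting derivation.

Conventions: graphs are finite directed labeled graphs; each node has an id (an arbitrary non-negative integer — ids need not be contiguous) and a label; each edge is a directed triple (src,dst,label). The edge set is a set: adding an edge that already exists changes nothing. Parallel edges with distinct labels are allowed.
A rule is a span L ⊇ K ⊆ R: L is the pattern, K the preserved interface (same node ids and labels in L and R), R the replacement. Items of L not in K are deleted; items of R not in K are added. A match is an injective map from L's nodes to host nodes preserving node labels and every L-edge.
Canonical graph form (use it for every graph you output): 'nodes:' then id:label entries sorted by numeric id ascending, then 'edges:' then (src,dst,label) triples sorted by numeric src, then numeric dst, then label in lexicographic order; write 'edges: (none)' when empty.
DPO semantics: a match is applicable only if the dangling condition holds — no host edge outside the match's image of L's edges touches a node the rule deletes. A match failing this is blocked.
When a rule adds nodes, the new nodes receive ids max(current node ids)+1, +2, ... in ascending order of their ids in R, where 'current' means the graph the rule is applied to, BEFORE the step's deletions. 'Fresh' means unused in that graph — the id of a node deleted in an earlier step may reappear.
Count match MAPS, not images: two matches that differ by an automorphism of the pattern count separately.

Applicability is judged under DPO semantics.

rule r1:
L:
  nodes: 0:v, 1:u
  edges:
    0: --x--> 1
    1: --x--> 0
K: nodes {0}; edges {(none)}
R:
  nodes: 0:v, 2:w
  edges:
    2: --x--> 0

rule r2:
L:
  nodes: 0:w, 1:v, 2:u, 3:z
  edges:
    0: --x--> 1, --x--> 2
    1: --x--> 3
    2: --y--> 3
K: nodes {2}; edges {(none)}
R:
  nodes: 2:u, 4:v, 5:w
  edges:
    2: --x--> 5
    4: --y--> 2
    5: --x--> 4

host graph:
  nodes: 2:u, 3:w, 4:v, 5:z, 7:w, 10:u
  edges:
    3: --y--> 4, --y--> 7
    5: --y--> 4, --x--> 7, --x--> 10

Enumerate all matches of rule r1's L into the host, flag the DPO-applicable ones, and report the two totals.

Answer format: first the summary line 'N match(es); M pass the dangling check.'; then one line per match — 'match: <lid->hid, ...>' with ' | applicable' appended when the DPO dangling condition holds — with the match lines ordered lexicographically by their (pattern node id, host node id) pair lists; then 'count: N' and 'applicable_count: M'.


0 match(es); 0 pass the dangling check.
count: 0
applicable_count: 0


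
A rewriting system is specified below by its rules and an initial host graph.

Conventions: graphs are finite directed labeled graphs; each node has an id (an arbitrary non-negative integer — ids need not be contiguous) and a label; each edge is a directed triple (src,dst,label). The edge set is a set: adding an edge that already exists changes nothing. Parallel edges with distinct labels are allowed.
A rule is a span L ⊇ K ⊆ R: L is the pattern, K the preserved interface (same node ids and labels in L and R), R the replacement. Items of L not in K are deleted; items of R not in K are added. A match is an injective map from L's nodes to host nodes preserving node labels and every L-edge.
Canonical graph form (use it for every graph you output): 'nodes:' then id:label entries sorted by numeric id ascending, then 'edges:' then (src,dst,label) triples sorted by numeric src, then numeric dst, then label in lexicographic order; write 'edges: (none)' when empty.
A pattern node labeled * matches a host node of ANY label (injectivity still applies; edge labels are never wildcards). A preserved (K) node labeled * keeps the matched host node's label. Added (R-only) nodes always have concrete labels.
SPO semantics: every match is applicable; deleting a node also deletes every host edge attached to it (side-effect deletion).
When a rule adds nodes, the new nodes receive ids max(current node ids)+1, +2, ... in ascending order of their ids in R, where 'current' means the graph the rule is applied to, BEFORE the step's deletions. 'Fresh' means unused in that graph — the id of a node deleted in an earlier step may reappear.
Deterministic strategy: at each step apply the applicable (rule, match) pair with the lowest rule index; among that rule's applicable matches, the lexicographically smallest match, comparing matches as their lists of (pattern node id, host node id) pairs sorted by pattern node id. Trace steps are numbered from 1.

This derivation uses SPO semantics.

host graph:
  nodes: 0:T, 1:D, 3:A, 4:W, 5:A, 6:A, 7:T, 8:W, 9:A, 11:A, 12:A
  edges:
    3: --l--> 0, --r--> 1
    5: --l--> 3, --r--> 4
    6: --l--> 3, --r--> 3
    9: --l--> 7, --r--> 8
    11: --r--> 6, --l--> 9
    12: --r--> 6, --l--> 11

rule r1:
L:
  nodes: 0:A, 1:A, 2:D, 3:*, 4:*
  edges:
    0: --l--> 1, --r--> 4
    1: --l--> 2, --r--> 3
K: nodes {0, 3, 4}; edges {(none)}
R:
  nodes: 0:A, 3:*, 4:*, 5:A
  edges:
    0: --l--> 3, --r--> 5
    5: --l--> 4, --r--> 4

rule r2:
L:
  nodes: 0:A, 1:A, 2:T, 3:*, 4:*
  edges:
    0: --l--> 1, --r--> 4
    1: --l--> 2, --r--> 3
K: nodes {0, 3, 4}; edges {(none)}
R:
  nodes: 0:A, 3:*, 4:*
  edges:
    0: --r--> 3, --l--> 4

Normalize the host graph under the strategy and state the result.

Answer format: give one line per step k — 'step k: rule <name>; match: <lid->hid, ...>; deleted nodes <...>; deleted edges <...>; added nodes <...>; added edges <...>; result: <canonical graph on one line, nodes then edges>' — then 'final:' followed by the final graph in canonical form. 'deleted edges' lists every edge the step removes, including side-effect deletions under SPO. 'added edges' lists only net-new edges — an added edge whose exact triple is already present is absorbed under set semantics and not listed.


step 1: rule r2; match: 0->5, 1->3, 2->0, 3->1, 4->4; deleted nodes 0, 3; deleted edges (3,0,l); (3,1,r); (5,3,l); (5,4,r); (6,3,l); (6,3,r); added nodes (none); added edges (5,1,r); (5,4,l); result: nodes: 1:D, 4:W, 5:A, 6:A, 7:T, 8:W, 9:A, 11:A, 12:A edges: (5,1,r); (5,4,l); (9,7,l); (9,8,r); (11,6,r); (11,9,l); (12,6,r); (12,11,l)
step 2: rule r2; match: 0->11, 1->9, 2->7, 3->8, 4->6; deleted nodes 7, 9; deleted edges (9,7,l); (9,8,r); (11,6,r); (11,9,l); added nodes (none); added edges (11,6,l); (11,8,r); result: nodes: 1:D, 4:W, 5:A, 6:A, 8:W, 11:A, 12:A edges: (5,1,r); (5,4,l); (11,6,l); (11,8,r); (12,6,r); (12,11,l)
final:
nodes: 1:D, 4:W, 5:A, 6:A, 8:W, 11:A, 12:A
edges: (5,1,r); (5,4,l); (11,6,l); (11,8,r); (12,6,r); (12,11,l)


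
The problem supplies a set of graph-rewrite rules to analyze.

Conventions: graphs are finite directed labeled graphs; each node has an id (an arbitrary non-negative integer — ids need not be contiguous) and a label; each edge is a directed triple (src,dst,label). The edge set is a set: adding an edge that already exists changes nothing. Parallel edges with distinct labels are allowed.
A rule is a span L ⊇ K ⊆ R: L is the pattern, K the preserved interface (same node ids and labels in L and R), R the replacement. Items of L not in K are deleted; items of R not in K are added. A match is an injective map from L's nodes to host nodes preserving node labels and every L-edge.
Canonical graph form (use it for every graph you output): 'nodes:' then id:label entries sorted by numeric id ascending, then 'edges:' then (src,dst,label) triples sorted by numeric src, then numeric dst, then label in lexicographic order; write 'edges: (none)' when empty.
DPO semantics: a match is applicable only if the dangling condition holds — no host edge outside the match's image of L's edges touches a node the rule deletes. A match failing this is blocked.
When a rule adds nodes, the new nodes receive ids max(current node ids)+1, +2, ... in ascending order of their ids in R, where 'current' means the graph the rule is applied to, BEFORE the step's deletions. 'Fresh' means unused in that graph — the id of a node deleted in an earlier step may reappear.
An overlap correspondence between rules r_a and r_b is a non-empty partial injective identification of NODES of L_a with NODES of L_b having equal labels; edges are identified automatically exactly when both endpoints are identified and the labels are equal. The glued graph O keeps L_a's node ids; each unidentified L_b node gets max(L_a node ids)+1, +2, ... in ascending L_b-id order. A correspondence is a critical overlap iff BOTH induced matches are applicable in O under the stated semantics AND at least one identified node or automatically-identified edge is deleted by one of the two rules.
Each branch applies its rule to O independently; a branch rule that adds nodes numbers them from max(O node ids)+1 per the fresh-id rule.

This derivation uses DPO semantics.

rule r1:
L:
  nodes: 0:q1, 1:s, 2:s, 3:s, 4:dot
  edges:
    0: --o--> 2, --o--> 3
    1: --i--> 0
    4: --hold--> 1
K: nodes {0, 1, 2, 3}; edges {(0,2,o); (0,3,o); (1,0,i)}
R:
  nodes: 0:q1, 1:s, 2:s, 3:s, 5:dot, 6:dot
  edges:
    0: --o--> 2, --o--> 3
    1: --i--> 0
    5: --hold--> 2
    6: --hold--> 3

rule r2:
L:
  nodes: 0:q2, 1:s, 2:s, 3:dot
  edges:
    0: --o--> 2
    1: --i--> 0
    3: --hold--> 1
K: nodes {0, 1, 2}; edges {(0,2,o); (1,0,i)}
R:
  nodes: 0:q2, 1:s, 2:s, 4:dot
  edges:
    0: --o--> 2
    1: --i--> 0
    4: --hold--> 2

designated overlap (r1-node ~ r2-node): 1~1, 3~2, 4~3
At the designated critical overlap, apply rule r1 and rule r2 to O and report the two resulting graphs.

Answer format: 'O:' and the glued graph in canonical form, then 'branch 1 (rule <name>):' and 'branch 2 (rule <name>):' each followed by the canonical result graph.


O:
nodes: 0:q1, 1:s, 2:s, 3:s, 4:dot, 5:q2
edges: (0,2,o); (0,3,o); (1,0,i); (1,5,i); (4,1,hold); (5,3,o)
branch 1 (rule r1):
nodes: 0:q1, 1:s, 2:s, 3:s, 5:q2, 6:dot, 7:dot
edges: (0,2,o); (0,3,o); (1,0,i); (1,5,i); (5,3,o); (6,2,hold); (7,3,hold)
branch 2 (rule r2):
nodes: 0:q1, 1:s, 2:s, 3:s, 5:q2, 6:dot
edges: (0,2,o); (0,3,o); (1,0,i); (1,5,i); (5,3,o); (6,3,hold)


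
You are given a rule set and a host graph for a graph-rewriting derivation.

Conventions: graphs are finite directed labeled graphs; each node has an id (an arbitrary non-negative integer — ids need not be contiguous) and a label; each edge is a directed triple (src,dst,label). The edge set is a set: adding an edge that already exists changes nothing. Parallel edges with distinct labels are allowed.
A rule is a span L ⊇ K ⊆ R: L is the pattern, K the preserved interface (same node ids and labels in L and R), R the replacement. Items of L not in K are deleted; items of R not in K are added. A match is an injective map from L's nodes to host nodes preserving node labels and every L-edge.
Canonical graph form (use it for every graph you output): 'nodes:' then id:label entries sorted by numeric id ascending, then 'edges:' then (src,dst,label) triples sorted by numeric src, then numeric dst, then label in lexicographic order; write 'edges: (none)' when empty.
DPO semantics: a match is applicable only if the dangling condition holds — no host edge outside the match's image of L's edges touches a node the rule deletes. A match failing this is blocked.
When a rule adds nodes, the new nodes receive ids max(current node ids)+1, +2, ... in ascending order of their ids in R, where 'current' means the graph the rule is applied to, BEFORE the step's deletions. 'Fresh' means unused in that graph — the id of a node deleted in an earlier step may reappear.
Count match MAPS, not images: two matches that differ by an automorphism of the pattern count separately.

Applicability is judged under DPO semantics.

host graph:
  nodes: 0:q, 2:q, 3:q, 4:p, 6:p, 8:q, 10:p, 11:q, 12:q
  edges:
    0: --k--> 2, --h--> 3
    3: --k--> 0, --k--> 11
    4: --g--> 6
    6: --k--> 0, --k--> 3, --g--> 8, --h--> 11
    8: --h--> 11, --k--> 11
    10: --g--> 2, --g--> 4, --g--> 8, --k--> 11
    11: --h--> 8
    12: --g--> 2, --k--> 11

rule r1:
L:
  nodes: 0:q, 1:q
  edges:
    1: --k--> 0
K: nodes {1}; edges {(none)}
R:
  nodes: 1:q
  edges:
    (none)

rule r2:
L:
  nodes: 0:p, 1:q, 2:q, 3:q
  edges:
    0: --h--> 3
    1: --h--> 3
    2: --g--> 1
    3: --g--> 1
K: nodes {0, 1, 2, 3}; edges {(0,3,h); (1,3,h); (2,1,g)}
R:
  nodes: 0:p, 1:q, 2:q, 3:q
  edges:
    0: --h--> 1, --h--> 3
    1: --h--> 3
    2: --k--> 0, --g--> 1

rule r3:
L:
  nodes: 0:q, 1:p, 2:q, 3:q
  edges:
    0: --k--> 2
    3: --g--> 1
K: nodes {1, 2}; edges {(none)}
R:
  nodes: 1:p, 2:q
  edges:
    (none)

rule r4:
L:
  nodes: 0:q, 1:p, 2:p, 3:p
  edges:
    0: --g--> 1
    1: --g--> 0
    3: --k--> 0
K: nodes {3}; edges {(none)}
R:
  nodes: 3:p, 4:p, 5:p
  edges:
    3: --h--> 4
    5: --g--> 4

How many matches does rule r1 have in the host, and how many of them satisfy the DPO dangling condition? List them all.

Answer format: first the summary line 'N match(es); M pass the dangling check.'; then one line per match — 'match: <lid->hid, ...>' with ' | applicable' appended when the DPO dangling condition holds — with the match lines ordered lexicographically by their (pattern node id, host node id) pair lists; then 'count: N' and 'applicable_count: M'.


5 match(es); 0 pass the dangling check.
match: 0->0, 1->3
match: 0->2, 1->0
match: 0->11, 1->3
match: 0->11, 1->8
match: 0->11, 1->12
count: 5
applicable_count: 0
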